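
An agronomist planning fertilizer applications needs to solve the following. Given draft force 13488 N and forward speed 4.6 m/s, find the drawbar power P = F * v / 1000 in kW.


P = F * v / 1000
  = 13488 * 4.6 / 1000
  = 62044.80 / 1000
  = 62.04 kW


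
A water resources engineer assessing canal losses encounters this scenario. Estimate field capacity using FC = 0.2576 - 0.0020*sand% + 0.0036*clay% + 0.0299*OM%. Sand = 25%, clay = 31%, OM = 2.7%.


FC = 0.2576 - 0.0020*25 + 0.0036*31 + 0.0299*2.7
   = 0.2576 - 0.0500 + 0.1116 + 0.0807
   = 0.3999


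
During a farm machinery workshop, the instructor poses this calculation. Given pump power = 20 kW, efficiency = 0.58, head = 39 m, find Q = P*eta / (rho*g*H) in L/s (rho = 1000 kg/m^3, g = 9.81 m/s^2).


Q = (P * 1000 * eta) / (rho * g * H)
  = (20 * 1000 * 0.58) / (1000 * 9.81 * 39)
  = 11600 / 382590
  = 0.03032 m^3/s = 30.32 L/s


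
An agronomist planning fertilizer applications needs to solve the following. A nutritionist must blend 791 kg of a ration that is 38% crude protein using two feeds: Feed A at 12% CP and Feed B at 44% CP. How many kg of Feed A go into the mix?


parts_A = CP_b - target = 44 - 38 = 6
parts_B = target - CP_a = 38 - 12 = 26
total_parts = 6 + 26 = 32
Feed A = 791 * 6 / 32 = 148.31 kg
Feed B = 791 * 26 / 32 = 642.69 kg

148.31 kg


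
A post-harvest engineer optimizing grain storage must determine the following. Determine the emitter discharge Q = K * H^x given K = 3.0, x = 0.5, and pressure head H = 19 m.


Q = K * H^x
  = 3.0 * 19^0.5
  = 3.0 * 4.3589
  = 13.08 L/h


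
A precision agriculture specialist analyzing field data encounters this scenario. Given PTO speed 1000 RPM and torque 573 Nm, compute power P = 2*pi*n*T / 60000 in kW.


P = 2*pi*n*T / 60000
  = 2*pi * 1000 * 573 / 60000
  = 3600265.18 / 60000
  = 60.00 kW


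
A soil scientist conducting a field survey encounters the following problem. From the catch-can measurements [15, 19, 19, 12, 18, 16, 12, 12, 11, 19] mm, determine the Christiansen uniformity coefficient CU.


xbar = 153 / 10 = 15.300
sum|xi - xbar| = 29
CU = 100 * (1 - 29 / (10 * 15.300))
   = 100 * (1 - 0.1895)
   = 81.05%


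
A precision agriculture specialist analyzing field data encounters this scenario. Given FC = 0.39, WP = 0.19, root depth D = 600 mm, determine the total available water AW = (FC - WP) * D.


AW = (FC - WP) * D
   = (0.39 - 0.19) * 600
   = 0.20 * 600
   = 120 mm


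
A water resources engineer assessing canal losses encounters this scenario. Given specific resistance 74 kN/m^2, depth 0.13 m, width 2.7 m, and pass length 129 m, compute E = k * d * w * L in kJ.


E = k * d * w * L
  = 74 * 0.13 * 2.7 * 129
  = 3350.65 kJ


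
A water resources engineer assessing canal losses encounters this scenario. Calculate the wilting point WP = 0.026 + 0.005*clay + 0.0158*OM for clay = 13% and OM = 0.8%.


WP = 0.026 + 0.005*13 + 0.0158*0.8
   = 0.026 + 0.0650 + 0.0126
   = 0.1036


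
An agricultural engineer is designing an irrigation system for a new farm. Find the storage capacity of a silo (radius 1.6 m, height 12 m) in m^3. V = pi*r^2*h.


V = pi * r^2 * h
  = pi * 1.6^2 * 12
  = pi * 2.56 * 12
  = 96.51 m^3


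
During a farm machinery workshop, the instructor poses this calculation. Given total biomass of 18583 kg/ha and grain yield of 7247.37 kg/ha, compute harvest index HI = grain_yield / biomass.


HI = grain_yield / biomass
   = 7247.37 / 18583
   = 0.39


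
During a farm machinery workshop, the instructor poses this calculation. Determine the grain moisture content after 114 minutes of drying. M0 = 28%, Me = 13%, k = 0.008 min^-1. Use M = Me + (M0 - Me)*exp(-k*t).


M = Me + (M0 - Me) * e^(-k*t)
  = 13 + (28 - 13) * e^(-0.008*114)
  = 13 + 15 * e^(-0.912)
  = 13 + 15 * 0.40172
  = 13 + 6.0258
  = 19.03%


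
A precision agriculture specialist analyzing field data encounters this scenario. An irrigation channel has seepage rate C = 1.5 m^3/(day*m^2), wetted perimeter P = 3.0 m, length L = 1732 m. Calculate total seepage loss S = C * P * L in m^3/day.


S = C * P * L
  = 1.5 * 3.0 * 1732
  = 7794 m^3/day


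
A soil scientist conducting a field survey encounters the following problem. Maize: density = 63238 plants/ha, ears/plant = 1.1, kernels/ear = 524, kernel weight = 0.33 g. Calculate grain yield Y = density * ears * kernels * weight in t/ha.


Y = density * ears * kernels * kw
  = 63238 * 1.1 * 524 * 0.33 g/ha
  = 12028626.46 g/ha
  = 12028.63 kg/ha = 12.03 t/ha


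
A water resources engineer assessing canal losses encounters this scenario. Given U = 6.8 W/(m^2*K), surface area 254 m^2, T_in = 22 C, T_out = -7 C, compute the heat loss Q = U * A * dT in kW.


dT = 22 - (-7) = 29 K
Q = U * A * dT
  = 6.8 * 254 * 29
  = 50088.80 W = 50.09 kW


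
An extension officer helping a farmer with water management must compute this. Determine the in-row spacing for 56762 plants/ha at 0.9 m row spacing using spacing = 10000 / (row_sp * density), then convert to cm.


spacing = 10000 / (row_sp * density)
        = 10000 / (0.9 * 56762)
        = 10000 / 51085.80
        = 0.19575 m = 19.57 cm


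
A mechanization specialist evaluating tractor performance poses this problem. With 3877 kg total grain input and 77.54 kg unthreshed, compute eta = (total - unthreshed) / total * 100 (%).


eta = (total - unthreshed) / total * 100
    = (3877 - 77.54) / 3877 * 100
    = 3799.46 / 3877 * 100
    = 98%


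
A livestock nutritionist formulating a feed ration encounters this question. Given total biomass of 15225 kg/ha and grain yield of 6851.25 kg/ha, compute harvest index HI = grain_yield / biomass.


HI = grain_yield / biomass
   = 6851.25 / 15225
   = 0.45


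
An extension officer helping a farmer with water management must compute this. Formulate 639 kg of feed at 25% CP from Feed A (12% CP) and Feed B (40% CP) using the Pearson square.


parts_A = CP_b - target = 40 - 25 = 15
parts_B = target - CP_a = 25 - 12 = 13
total_parts = 15 + 13 = 28
Feed A = 639 * 15 / 28 = 342.32 kg
Feed B = 639 * 13 / 28 = 296.68 kg

342.32 kg


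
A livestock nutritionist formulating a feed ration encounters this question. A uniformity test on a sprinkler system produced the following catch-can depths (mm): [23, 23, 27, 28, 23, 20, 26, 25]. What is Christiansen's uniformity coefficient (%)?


xbar = 195 / 8 = 24.375
sum|xi - xbar| = 17
CU = 100 * (1 - 17 / (8 * 24.375))
   = 100 * (1 - 0.0872)
   = 91.28%


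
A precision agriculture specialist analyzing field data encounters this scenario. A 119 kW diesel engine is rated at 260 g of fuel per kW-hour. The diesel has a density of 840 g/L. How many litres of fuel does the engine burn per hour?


FC = P * BSFC / rho_fuel
   = 119 * 260 / 840
   = 30940 / 840
   = 36.83 L/h


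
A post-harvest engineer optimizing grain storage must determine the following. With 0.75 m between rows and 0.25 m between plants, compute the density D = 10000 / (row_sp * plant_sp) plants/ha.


D = 10000 / (row_sp * plant_sp)
  = 10000 / (0.75 * 0.25)
  = 10000 / 0.1875
  = 53333.33 plants/ha


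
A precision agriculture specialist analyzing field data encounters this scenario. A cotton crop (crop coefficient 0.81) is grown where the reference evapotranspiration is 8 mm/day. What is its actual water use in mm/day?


ETc = Kc * ET0
    = 0.81 * 8
    = 6.48 mm/day


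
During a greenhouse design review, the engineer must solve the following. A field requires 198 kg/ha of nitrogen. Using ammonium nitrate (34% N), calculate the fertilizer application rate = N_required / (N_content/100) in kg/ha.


Rate = N_required / (N_content / 100)
     = 198 / (34 / 100)
     = 198 / 0.34
     = 582.35 kg/ha


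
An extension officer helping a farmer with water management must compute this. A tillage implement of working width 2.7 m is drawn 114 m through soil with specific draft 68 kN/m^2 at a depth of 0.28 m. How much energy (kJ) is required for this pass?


E = k * d * w * L
  = 68 * 0.28 * 2.7 * 114
  = 5860.51 kJ


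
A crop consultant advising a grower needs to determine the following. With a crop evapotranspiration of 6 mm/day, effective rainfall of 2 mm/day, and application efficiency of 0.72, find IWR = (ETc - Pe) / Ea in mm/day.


IWR = (ETc - Pe) / Ea
    = (6 - 2) / 0.72
    = 4 / 0.72
    = 5.56 mm/day


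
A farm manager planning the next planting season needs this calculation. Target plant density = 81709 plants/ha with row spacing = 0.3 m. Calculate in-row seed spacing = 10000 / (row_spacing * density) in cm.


spacing = 10000 / (row_sp * density)
        = 10000 / (0.3 * 81709)
        = 10000 / 24512.70
        = 0.40795 m = 40.80 cm


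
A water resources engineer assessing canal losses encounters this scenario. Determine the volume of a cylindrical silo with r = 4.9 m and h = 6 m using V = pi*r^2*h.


V = pi * r^2 * h
  = pi * 4.9^2 * 6
  = pi * 24.01 * 6
  = 452.58 m^3


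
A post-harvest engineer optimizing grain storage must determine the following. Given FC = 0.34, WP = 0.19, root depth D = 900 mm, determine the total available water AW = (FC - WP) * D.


AW = (FC - WP) * D
   = (0.34 - 0.19) * 900
   = 0.15 * 900
   = 135 mm


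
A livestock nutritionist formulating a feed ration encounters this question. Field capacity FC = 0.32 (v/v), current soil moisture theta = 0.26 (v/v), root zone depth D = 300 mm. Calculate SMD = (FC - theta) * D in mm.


SMD = (FC - theta) * D
    = (0.32 - 0.26) * 300
    = 0.060 * 300
    = 18 mm


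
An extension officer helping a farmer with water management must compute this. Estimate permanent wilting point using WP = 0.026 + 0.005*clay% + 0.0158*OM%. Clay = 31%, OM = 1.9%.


WP = 0.026 + 0.005*31 + 0.0158*1.9
   = 0.026 + 0.1550 + 0.0300
   = 0.2110


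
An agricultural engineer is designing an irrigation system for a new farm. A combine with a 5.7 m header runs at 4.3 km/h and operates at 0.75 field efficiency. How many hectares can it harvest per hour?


C = w * v * eta_f / 10
  = 5.7 * 4.3 * 0.75 / 10
  = 18.38 / 10
  = 1.84 ha/h


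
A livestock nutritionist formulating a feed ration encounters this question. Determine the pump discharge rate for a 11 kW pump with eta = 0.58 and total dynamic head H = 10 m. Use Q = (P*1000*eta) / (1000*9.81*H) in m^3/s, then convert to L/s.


Q = (P * 1000 * eta) / (rho * g * H)
  = (11 * 1000 * 0.58) / (1000 * 9.81 * 10)
  = 6380 / 98100
  = 0.06504 m^3/s = 65.04 L/s


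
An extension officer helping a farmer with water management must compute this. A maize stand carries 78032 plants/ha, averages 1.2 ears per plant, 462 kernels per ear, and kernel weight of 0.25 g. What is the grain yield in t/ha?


Y = density * ears * kernels * kw
  = 78032 * 1.2 * 462 * 0.25 g/ha
  = 10815235.20 g/ha
  = 10815.24 kg/ha = 10.82 t/ha


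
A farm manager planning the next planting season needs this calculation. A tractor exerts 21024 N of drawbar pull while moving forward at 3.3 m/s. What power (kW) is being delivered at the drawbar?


P = F * v / 1000
  = 21024 * 3.3 / 1000
  = 69379.20 / 1000
  = 69.38 kW


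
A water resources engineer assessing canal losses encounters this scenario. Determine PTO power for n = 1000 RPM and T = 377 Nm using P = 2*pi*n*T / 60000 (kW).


P = 2*pi*n*T / 60000
  = 2*pi * 1000 * 377 / 60000
  = 2368760.86 / 60000
  = 39.48 kW


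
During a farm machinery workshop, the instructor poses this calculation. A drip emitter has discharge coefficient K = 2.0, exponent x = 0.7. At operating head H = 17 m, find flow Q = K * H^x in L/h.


Q = K * H^x
  = 2.0 * 17^0.7
  = 2.0 * 7.2663
  = 14.53 L/h


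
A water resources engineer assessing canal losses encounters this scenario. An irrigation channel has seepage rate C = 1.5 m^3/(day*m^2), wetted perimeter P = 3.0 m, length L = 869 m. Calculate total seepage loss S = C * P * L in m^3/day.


S = C * P * L
  = 1.5 * 3.0 * 869
  = 3910.50 m^3/day


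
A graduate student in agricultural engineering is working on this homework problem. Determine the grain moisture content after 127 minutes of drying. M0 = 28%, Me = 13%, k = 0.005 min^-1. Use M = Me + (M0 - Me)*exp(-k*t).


M = Me + (M0 - Me) * e^(-k*t)
  = 13 + (28 - 13) * e^(-0.005*127)
  = 13 + 15 * e^(-0.635)
  = 13 + 15 * 0.52994
  = 13 + 7.9490
  = 20.95%


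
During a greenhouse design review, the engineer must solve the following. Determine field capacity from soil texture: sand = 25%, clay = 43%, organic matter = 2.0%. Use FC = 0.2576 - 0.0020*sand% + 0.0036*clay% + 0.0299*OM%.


FC = 0.2576 - 0.0020*25 + 0.0036*43 + 0.0299*2.0
   = 0.2576 - 0.0500 + 0.1548 + 0.0598
   = 0.4222


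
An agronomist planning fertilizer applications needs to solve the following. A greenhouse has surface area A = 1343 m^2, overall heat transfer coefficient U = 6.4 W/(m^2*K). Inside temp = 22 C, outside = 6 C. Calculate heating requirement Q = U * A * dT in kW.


dT = 22 - (6) = 16 K
Q = U * A * dT
  = 6.4 * 1343 * 16
  = 137523.20 W = 137.52 kW


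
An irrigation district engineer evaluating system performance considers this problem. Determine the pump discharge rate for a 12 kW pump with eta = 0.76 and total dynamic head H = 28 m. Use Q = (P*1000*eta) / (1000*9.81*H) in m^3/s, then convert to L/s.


Q = (P * 1000 * eta) / (rho * g * H)
  = (12 * 1000 * 0.76) / (1000 * 9.81 * 28)
  = 9120 / 274680
  = 0.03320 m^3/s = 33.20 L/s


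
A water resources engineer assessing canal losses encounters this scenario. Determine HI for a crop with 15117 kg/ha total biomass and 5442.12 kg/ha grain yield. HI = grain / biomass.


HI = grain_yield / biomass
   = 5442.12 / 15117
   = 0.36


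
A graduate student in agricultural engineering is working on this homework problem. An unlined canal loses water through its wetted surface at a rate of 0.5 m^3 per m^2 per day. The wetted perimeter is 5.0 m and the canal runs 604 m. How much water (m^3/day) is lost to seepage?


S = C * P * L
  = 0.5 * 5.0 * 604
  = 1510 m^3/day


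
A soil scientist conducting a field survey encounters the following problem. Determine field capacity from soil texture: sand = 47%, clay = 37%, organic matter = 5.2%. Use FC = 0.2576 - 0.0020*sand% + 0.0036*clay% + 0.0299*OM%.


FC = 0.2576 - 0.0020*47 + 0.0036*37 + 0.0299*5.2
   = 0.2576 - 0.0940 + 0.1332 + 0.1555
   = 0.4523


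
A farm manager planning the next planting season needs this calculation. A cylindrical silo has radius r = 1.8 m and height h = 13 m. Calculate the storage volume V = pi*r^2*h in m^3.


V = pi * r^2 * h
  = pi * 1.8^2 * 13
  = pi * 3.24 * 13
  = 132.32 m^3


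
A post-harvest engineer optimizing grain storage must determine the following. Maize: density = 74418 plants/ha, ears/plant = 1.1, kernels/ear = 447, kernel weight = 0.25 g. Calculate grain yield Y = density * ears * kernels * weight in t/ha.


Y = density * ears * kernels * kw
  = 74418 * 1.1 * 447 * 0.25 g/ha
  = 9147832.65 g/ha
  = 9147.83 kg/ha = 9.15 t/ha


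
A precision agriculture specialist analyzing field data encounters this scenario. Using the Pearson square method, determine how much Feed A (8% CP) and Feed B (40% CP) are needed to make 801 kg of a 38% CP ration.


parts_A = CP_b - target = 40 - 38 = 2
parts_B = target - CP_a = 38 - 8 = 30
total_parts = 2 + 30 = 32
Feed A = 801 * 2 / 32 = 50.06 kg
Feed B = 801 * 30 / 32 = 750.94 kg

50.06 kg


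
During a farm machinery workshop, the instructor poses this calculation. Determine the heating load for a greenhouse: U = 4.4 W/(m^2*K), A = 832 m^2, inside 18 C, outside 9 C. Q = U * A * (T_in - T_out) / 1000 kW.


dT = 18 - (9) = 9 K
Q = U * A * dT
  = 4.4 * 832 * 9
  = 32947.20 W = 32.95 kW


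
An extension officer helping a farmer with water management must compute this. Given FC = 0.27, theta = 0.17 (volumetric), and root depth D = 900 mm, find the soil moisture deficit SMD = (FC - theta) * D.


SMD = (FC - theta) * D
    = (0.27 - 0.17) * 900
    = 0.100 * 900
    = 90 mm


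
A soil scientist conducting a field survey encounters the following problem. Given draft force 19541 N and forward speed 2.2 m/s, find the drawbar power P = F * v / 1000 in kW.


P = F * v / 1000
  = 19541 * 2.2 / 1000
  = 42990.20 / 1000
  = 42.99 kW


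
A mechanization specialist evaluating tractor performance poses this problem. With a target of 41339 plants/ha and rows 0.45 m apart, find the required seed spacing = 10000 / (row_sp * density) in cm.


spacing = 10000 / (row_sp * density)
        = 10000 / (0.45 * 41339)
        = 10000 / 18602.55
        = 0.53756 m = 53.76 cm


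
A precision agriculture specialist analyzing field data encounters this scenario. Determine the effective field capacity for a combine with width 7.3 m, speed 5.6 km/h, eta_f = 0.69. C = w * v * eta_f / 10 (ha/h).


C = w * v * eta_f / 10
  = 7.3 * 5.6 * 0.69 / 10
  = 28.21 / 10
  = 2.82 ha/h


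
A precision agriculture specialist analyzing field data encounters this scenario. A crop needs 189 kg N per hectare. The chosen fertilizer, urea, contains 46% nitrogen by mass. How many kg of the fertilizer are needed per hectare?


Rate = N_required / (N_content / 100)
     = 189 / (46 / 100)
     = 189 / 0.46
     = 410.87 kg/ha


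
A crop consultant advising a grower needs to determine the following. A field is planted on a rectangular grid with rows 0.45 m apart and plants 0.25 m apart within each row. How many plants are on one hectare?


D = 10000 / (row_sp * plant_sp)
  = 10000 / (0.45 * 0.25)
  = 10000 / 0.1125
  = 88888.89 plants/ha


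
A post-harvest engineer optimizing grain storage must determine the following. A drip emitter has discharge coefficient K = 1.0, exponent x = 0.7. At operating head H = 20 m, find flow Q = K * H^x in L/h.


Q = K * H^x
  = 1.0 * 20^0.7
  = 1.0 * 8.1418
  = 8.14 L/h


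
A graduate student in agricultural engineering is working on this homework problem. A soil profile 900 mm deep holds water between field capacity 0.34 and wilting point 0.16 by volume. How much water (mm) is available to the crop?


AW = (FC - WP) * D
   = (0.34 - 0.16) * 900
   = 0.18 * 900
   = 162 mm


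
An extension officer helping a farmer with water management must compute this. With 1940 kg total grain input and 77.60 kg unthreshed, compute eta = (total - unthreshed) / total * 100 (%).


eta = (total - unthreshed) / total * 100
    = (1940 - 77.60) / 1940 * 100
    = 1862.40 / 1940 * 100
    = 96%


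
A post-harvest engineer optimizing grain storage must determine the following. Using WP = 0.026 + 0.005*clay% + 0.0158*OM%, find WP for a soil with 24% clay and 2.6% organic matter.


WP = 0.026 + 0.005*24 + 0.0158*2.6
   = 0.026 + 0.1200 + 0.0411
   = 0.1871


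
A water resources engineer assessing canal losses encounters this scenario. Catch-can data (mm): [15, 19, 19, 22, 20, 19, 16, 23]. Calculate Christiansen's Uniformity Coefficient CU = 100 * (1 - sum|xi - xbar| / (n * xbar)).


xbar = 153 / 8 = 19.125
sum|xi - xbar| = 15.250
CU = 100 * (1 - 15.250 / (8 * 19.125))
   = 100 * (1 - 0.0997)
   = 90.03%


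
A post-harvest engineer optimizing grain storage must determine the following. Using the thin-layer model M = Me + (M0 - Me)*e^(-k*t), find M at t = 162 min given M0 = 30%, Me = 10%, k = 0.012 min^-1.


M = Me + (M0 - Me) * e^(-k*t)
  = 10 + (30 - 10) * e^(-0.012*162)
  = 10 + 20 * e^(-1.944)
  = 10 + 20 * 0.14313
  = 10 + 2.8626
  = 12.86%


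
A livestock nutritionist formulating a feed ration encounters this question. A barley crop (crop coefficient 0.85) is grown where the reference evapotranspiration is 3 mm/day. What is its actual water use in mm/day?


ETc = Kc * ET0
    = 0.85 * 3
    = 2.55 mm/day


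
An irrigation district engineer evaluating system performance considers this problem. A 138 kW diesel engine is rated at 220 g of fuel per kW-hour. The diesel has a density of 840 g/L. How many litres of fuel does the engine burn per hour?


FC = P * BSFC / rho_fuel
   = 138 * 220 / 840
   = 30360 / 840
   = 36.14 L/h


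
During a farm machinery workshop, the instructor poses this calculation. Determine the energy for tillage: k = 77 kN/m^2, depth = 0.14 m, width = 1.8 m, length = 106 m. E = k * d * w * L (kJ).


E = k * d * w * L
  = 77 * 0.14 * 1.8 * 106
  = 2056.82 kJ


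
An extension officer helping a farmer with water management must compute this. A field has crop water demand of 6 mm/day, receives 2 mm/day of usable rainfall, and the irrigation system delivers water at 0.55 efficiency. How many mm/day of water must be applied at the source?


IWR = (ETc - Pe) / Ea
    = (6 - 2) / 0.55
    = 4 / 0.55
    = 7.27 mm/day


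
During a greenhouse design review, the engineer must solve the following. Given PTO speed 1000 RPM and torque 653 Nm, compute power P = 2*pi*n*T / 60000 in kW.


P = 2*pi*n*T / 60000
  = 2*pi * 1000 * 653 / 60000
  = 4102920.01 / 60000
  = 68.38 kW


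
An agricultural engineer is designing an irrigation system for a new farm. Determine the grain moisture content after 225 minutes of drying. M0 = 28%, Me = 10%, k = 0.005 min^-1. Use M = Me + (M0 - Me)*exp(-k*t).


M = Me + (M0 - Me) * e^(-k*t)
  = 10 + (28 - 10) * e^(-0.005*225)
  = 10 + 18 * e^(-1.125)
  = 10 + 18 * 0.32465
  = 10 + 5.8437
  = 15.84%


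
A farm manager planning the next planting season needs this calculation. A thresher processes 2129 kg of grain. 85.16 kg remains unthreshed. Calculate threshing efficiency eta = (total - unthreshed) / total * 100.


eta = (total - unthreshed) / total * 100
    = (2129 - 85.16) / 2129 * 100
    = 2043.84 / 2129 * 100
    = 96%


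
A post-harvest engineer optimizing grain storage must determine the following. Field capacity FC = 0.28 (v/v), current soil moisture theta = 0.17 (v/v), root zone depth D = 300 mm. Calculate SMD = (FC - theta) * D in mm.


SMD = (FC - theta) * D
    = (0.28 - 0.17) * 300
    = 0.110 * 300
    = 33 mm


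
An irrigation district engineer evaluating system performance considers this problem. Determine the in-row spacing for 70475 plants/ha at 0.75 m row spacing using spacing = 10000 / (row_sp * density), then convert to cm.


spacing = 10000 / (row_sp * density)
        = 10000 / (0.75 * 70475)
        = 10000 / 52856.25
        = 0.18919 m = 18.92 cm


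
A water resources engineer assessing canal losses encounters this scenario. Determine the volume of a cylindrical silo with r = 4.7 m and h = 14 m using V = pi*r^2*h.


V = pi * r^2 * h
  = pi * 4.7^2 * 14
  = pi * 22.09 * 14
  = 971.57 m^3


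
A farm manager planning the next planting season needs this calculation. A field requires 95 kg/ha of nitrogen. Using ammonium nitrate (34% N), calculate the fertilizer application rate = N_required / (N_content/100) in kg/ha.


Rate = N_required / (N_content / 100)
     = 95 / (34 / 100)
     = 95 / 0.34
     = 279.41 kg/ha


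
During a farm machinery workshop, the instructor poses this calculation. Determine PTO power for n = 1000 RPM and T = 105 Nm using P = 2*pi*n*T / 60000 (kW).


P = 2*pi*n*T / 60000
  = 2*pi * 1000 * 105 / 60000
  = 659734.46 / 60000
  = 11.00 kW


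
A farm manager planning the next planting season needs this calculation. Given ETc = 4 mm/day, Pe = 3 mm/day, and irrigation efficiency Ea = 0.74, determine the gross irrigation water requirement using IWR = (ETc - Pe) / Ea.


IWR = (ETc - Pe) / Ea
    = (4 - 3) / 0.74
    = 1 / 0.74
    = 1.35 mm/day


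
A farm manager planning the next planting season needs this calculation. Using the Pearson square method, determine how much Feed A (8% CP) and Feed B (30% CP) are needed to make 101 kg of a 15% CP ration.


parts_A = CP_b - target = 30 - 15 = 15
parts_B = target - CP_a = 15 - 8 = 7
total_parts = 15 + 7 = 22
Feed A = 101 * 15 / 22 = 68.86 kg
Feed B = 101 * 7 / 22 = 32.14 kg

68.86 kg


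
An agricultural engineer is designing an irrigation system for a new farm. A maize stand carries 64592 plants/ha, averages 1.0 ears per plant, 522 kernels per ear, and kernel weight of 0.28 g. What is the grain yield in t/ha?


Y = density * ears * kernels * kw
  = 64592 * 1.0 * 522 * 0.28 g/ha
  = 9440766.72 g/ha
  = 9440.77 kg/ha = 9.44 t/ha


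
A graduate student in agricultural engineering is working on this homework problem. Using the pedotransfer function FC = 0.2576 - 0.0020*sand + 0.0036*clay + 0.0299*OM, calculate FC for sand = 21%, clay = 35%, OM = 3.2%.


FC = 0.2576 - 0.0020*21 + 0.0036*35 + 0.0299*3.2
   = 0.2576 - 0.0420 + 0.1260 + 0.0957
   = 0.4373


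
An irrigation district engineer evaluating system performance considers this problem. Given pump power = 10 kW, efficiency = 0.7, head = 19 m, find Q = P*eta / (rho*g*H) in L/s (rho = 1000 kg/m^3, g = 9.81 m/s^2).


Q = (P * 1000 * eta) / (rho * g * H)
  = (10 * 1000 * 0.7) / (1000 * 9.81 * 19)
  = 7000 / 186390
  = 0.03756 m^3/s = 37.56 L/s


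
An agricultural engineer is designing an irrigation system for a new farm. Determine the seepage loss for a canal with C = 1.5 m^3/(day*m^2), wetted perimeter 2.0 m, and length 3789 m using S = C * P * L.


S = C * P * L
  = 1.5 * 2.0 * 3789
  = 11367 m^3/day


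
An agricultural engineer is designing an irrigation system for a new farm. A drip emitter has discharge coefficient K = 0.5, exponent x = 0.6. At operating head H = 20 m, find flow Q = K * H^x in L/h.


Q = K * H^x
  = 0.5 * 20^0.6
  = 0.5 * 6.0342
  = 3.02 L/h


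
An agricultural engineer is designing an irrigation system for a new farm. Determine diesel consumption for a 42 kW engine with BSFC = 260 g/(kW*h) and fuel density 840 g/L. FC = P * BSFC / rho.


FC = P * BSFC / rho_fuel
   = 42 * 260 / 840
   = 10920 / 840
   = 13 L/h


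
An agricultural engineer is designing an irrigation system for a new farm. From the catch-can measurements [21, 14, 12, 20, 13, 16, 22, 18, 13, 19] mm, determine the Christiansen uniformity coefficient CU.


xbar = 168 / 10 = 16.800
sum|xi - xbar| = 32
CU = 100 * (1 - 32 / (10 * 16.800))
   = 100 * (1 - 0.1905)
   = 80.95%


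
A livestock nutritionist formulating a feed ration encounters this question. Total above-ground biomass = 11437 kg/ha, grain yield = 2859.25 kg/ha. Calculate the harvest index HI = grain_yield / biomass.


HI = grain_yield / biomass
   = 2859.25 / 11437
   = 0.25


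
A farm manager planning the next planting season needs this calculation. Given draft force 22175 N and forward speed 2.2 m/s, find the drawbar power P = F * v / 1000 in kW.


P = F * v / 1000
  = 22175 * 2.2 / 1000
  = 48785 / 1000
  = 48.79 kW


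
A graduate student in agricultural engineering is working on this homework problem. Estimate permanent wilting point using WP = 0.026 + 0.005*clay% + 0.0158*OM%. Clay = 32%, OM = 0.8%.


WP = 0.026 + 0.005*32 + 0.0158*0.8
   = 0.026 + 0.1600 + 0.0126
   = 0.1986


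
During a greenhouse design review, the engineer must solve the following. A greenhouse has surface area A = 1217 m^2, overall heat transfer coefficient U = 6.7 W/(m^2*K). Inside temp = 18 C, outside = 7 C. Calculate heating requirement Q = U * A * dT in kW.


dT = 18 - (7) = 11 K
Q = U * A * dT
  = 6.7 * 1217 * 11
  = 89692.90 W = 89.69 kW


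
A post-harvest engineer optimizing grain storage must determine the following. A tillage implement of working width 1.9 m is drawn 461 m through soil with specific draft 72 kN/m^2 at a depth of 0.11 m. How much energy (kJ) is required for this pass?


E = k * d * w * L
  = 72 * 0.11 * 1.9 * 461
  = 6937.13 kJ


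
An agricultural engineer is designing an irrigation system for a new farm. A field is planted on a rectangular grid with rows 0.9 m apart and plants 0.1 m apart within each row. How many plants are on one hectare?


D = 10000 / (row_sp * plant_sp)
  = 10000 / (0.9 * 0.1)
  = 10000 / 0.0900
  = 111111.11 plants/ha


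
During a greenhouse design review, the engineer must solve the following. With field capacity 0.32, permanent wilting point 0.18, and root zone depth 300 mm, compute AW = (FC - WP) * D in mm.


AW = (FC - WP) * D
   = (0.32 - 0.18) * 300
   = 0.14 * 300
   = 42 mm


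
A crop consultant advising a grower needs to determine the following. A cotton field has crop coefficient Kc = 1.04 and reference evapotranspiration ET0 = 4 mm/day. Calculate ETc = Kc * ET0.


ETc = Kc * ET0
    = 1.04 * 4
    = 4.16 mm/day


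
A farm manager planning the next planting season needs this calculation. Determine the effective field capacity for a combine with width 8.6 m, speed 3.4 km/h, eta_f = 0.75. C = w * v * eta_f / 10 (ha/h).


C = w * v * eta_f / 10
  = 8.6 * 3.4 * 0.75 / 10
  = 21.93 / 10
  = 2.19 ha/h


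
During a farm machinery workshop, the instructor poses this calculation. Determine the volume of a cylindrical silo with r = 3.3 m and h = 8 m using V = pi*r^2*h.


V = pi * r^2 * h
  = pi * 3.3^2 * 8
  = pi * 10.89 * 8
  = 273.70 m^3


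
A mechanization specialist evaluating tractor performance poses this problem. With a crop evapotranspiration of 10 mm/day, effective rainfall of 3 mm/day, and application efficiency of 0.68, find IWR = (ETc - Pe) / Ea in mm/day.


IWR = (ETc - Pe) / Ea
    = (10 - 3) / 0.68
    = 7 / 0.68
    = 10.29 mm/day


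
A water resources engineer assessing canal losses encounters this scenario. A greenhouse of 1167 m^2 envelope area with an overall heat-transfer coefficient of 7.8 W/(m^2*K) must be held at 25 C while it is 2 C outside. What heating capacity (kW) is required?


dT = 25 - (2) = 23 K
Q = U * A * dT
  = 7.8 * 1167 * 23
  = 209359.80 W = 209.36 kW


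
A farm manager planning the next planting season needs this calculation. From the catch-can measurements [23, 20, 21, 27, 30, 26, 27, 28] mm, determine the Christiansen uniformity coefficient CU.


xbar = 202 / 8 = 25.250
sum|xi - xbar| = 23.500
CU = 100 * (1 - 23.500 / (8 * 25.250))
   = 100 * (1 - 0.1163)
   = 88.37%


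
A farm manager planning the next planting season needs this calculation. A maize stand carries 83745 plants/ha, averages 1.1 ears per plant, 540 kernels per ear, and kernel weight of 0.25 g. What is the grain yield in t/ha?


Y = density * ears * kernels * kw
  = 83745 * 1.1 * 540 * 0.25 g/ha
  = 12436132.50 g/ha
  = 12436.13 kg/ha = 12.44 t/ha


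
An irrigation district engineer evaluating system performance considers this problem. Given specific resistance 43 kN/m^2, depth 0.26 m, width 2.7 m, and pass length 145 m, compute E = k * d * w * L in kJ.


E = k * d * w * L
  = 43 * 0.26 * 2.7 * 145
  = 4376.97 kJ


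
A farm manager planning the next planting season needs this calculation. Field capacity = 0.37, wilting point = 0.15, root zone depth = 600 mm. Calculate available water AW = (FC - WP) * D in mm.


AW = (FC - WP) * D
   = (0.37 - 0.15) * 600
   = 0.22 * 600
   = 132 mm


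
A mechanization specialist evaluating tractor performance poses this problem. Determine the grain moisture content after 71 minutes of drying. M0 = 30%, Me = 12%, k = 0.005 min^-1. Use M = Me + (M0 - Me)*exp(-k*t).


M = Me + (M0 - Me) * e^(-k*t)
  = 12 + (30 - 12) * e^(-0.005*71)
  = 12 + 18 * e^(-0.355)
  = 12 + 18 * 0.70117
  = 12 + 12.6211
  = 24.62%


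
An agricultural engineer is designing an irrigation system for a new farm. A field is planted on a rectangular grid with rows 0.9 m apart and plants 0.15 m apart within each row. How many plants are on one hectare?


D = 10000 / (row_sp * plant_sp)
  = 10000 / (0.9 * 0.15)
  = 10000 / 0.1350
  = 74074.07 plants/ha


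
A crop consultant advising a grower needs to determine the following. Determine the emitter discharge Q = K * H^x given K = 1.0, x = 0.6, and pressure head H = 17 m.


Q = K * H^x
  = 1.0 * 17^0.6
  = 1.0 * 5.4736
  = 5.47 L/h


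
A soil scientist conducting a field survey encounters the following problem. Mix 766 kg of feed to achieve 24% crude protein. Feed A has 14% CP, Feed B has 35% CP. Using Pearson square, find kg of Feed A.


parts_A = CP_b - target = 35 - 24 = 11
parts_B = target - CP_a = 24 - 14 = 10
total_parts = 11 + 10 = 21
Feed A = 766 * 11 / 21 = 401.24 kg
Feed B = 766 * 10 / 21 = 364.76 kg

401.24 kg


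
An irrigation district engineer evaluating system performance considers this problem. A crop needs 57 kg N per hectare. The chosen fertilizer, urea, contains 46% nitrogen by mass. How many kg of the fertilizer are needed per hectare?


Rate = N_required / (N_content / 100)
     = 57 / (46 / 100)
     = 57 / 0.46
     = 123.91 kg/ha


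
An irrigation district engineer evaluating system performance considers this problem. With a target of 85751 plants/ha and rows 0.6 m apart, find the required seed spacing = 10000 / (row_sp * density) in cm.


spacing = 10000 / (row_sp * density)
        = 10000 / (0.6 * 85751)
        = 10000 / 51450.60
        = 0.19436 m = 19.44 cm


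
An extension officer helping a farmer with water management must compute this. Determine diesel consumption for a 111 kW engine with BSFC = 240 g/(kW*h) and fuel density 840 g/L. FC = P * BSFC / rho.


FC = P * BSFC / rho_fuel
   = 111 * 240 / 840
   = 26640 / 840
   = 31.71 L/h


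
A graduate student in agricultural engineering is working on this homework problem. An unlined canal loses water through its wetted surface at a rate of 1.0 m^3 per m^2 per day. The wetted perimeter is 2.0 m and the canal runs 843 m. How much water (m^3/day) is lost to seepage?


S = C * P * L
  = 1.0 * 2.0 * 843
  = 1686 m^3/day


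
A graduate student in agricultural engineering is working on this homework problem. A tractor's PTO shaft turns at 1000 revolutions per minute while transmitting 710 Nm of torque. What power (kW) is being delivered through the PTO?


P = 2*pi*n*T / 60000
  = 2*pi * 1000 * 710 / 60000
  = 4461061.57 / 60000
  = 74.35 kW


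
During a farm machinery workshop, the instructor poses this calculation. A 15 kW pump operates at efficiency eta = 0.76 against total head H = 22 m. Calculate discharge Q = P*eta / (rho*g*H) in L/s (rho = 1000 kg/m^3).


Q = (P * 1000 * eta) / (rho * g * H)
  = (15 * 1000 * 0.76) / (1000 * 9.81 * 22)
  = 11400 / 215820
  = 0.05282 m^3/s = 52.82 L/s


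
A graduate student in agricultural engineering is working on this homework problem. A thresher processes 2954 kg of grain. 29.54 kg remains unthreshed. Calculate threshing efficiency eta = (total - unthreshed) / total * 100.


eta = (total - unthreshed) / total * 100
    = (2954 - 29.54) / 2954 * 100
    = 2924.46 / 2954 * 100
    = 99%


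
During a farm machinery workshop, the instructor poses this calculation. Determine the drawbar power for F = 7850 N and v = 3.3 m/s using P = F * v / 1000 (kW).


P = F * v / 1000
  = 7850 * 3.3 / 1000
  = 25905 / 1000
  = 25.91 kW


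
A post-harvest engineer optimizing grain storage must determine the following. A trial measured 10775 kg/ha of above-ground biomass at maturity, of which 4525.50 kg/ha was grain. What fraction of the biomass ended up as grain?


HI = grain_yield / biomass
   = 4525.50 / 10775
   = 0.42


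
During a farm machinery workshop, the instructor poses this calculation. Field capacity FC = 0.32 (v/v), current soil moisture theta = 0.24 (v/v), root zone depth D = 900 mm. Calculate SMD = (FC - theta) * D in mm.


SMD = (FC - theta) * D
    = (0.32 - 0.24) * 900
    = 0.080 * 900
    = 72 mm


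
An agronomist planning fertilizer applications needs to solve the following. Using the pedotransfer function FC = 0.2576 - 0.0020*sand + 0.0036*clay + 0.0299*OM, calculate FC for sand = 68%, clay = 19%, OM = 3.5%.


FC = 0.2576 - 0.0020*68 + 0.0036*19 + 0.0299*3.5
   = 0.2576 - 0.1360 + 0.0684 + 0.1047
   = 0.2947


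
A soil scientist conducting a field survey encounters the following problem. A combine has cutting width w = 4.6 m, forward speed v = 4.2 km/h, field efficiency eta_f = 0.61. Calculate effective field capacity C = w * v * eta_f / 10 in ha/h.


C = w * v * eta_f / 10
  = 4.6 * 4.2 * 0.61 / 10
  = 11.79 / 10
  = 1.18 ha/h


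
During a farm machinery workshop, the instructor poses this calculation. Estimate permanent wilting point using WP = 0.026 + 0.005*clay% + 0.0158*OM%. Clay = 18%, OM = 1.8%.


WP = 0.026 + 0.005*18 + 0.0158*1.8
   = 0.026 + 0.0900 + 0.0284
   = 0.1444


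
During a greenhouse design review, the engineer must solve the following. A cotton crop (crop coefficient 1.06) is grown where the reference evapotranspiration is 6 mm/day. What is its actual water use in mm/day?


ETc = Kc * ET0
    = 1.06 * 6
    = 6.36 mm/day


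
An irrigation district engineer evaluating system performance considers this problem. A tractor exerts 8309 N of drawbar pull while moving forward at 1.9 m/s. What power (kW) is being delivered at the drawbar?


P = F * v / 1000
  = 8309 * 1.9 / 1000
  = 15787.10 / 1000
  = 15.79 kW


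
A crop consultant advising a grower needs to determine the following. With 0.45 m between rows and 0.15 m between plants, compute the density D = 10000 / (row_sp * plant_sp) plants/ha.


D = 10000 / (row_sp * plant_sp)
  = 10000 / (0.45 * 0.15)
  = 10000 / 0.0675
  = 148148.15 plants/ha


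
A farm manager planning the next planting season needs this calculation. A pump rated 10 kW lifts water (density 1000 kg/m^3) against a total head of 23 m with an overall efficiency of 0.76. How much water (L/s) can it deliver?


Q = (P * 1000 * eta) / (rho * g * H)
  = (10 * 1000 * 0.76) / (1000 * 9.81 * 23)
  = 7600 / 225630
  = 0.03368 m^3/s = 33.68 L/s


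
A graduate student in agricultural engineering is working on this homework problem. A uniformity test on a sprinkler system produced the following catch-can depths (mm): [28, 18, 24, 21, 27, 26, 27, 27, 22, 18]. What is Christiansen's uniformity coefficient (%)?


xbar = 238 / 10 = 23.800
sum|xi - xbar| = 32.400
CU = 100 * (1 - 32.400 / (10 * 23.800))
   = 100 * (1 - 0.1361)
   = 86.39%


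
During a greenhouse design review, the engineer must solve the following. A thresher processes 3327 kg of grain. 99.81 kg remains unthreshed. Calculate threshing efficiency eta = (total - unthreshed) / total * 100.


eta = (total - unthreshed) / total * 100
    = (3327 - 99.81) / 3327 * 100
    = 3227.19 / 3327 * 100
    = 97%


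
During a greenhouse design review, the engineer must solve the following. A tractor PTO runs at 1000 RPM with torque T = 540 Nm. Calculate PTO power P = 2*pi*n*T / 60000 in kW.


P = 2*pi*n*T / 60000
  = 2*pi * 1000 * 540 / 60000
  = 3392920.07 / 60000
  = 56.55 kW


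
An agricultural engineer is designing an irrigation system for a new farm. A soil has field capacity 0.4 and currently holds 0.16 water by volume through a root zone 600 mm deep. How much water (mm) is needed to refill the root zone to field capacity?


SMD = (FC - theta) * D
    = (0.4 - 0.16) * 600
    = 0.240 * 600
    = 144 mm


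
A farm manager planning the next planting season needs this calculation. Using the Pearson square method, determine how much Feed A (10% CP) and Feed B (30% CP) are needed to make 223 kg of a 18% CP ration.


parts_A = CP_b - target = 30 - 18 = 12
parts_B = target - CP_a = 18 - 10 = 8
total_parts = 12 + 8 = 20
Feed A = 223 * 12 / 20 = 133.80 kg
Feed B = 223 * 8 / 20 = 89.20 kg

133.80 kg


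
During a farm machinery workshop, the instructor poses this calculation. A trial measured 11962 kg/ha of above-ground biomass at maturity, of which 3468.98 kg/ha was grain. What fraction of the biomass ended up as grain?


HI = grain_yield / biomass
   = 3468.98 / 11962
   = 0.29


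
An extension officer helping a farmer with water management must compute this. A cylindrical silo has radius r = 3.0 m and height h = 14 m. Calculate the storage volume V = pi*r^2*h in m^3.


V = pi * r^2 * h
  = pi * 3.0^2 * 14
  = pi * 9 * 14
  = 395.84 m^3
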